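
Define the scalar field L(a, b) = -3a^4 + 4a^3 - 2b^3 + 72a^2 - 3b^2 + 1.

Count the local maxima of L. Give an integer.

2

L separates as a function of a plus a function of b, so ∇L=0 decouples.
∂L/∂a = -12a(a - 4)(a + 3) = 0 at a ∈ {-3, 0, 4}; ∂L/∂b = -6b(b + 1) = 0 at b ∈ {-1, 0}.
The Hessian is diagonal: diag(L_aa, L_bb). Second derivatives: L_aa(-3)=-252, L_aa(0)=144, L_aa(4)=-336; L_bb(-1)=6, L_bb(0)=-6.
Local maxima occur where both diagonal entries negative: (-3, 0), (4, 0). Count: 2.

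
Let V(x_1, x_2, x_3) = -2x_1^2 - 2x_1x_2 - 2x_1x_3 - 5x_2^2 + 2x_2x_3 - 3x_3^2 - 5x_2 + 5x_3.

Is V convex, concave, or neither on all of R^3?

V is quadratic, so its Hessian is the constant matrix H = [[-4, -2, -2], [-2, -10, 2], [-2, 2, -6]].
Leading principal minors: -4, 36, -144.
Signs alternate −, +, − ⇒ H ≺ 0 ⇒ concave.

concave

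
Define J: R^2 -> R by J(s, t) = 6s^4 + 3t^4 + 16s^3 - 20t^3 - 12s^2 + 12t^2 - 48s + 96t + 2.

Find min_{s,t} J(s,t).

-97

J(s,t) separates as P(s) + Q(t) + 2, so its minimum is min P + min Q + 2.
P'(s) = 24(s - 1)(s + 1)(s + 2) vanishes at s ∈ {-2, -1, 1}; Q'(t) = 12(t - 4)(t - 2)(t + 1) vanishes at t ∈ {-1, 2, 4}.
Local minima of P (where P''>0): P(-2)=16, P(1)=-38. Local minima of Q: Q(-1)=-61, Q(4)=64.
So the global minimum of J is P(1) + Q(-1) + 2 = -38 − 61 + 2 = -97, attained at (1, -1).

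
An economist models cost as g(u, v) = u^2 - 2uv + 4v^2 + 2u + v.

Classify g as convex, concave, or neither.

convex

g is quadratic, so its Hessian is the constant matrix H = [[2, -2], [-2, 8]].
det(H) = 12, tr(H) = 10.
det(H) > 0 and tr(H) > 0, so H is positive definite everywhere: convex.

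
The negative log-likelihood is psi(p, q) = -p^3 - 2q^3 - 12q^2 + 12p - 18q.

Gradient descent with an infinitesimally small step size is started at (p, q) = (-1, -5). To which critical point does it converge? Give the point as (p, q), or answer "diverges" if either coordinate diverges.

psi is separable, so gradient descent decouples: p follows -∂psi/∂p, q follows -∂psi/∂q.
∂psi/∂p = -3(p - 2)(p + 2); at p=-1 this is 9, so p decreases.
∂psi/∂q = -6(q + 1)(q + 3); at q=-5 this is -48, so q increases.
p converges to its nearest critical value -2 (a local min of the p-part); q converges to -3. The iterate converges to (-2, -3).

(-2, -3)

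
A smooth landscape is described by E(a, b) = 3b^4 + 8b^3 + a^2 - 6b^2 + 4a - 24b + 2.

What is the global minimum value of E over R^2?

E(a,b) separates as P(a) + Q(b) + 2, so its minimum is min P + min Q + 2.
P'(a) = 2a + 4 vanishes at a ∈ {-2}; Q'(b) = 12(b - 1)(b + 1)(b + 2) vanishes at b ∈ {-2, -1, 1}.
Local minima of P (where P''>0): P(-2)=-4. Local minima of Q: Q(-2)=8, Q(1)=-19.
So the global minimum of E is P(-2) + Q(1) + 2 = -4 − 19 + 2 = -21, attained at (-2, 1).

-21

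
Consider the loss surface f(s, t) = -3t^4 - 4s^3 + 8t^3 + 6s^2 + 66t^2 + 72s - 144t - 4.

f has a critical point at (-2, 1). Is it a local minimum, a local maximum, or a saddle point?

The mixed partial ∂²f/∂s∂t is 0, so the Hessian at any point is diag(f_ss, f_tt) = diag(12(-2s + 1), 12(-3t^2 + 4t + 11)).
At (-2, 1): H = diag(60, 144).
Both eigenvalues are positive, so H is positive definite: a local minimum.

local minimum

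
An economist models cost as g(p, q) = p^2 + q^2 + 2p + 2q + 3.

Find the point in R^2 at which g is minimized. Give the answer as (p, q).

g(p,q) separates as A(p) + B(q) + 3, so its minimum is min A + min B + 3.
A'(p) = 2p + 2 vanishes at p ∈ {-1}; B'(q) = 2q + 2 vanishes at q ∈ {-1}.
Local minima of A (where A''>0): A(-1)=-1. Local minima of B: B(-1)=-1.
So the global minimum of g is A(-1) + B(-1) + 3 = -1 − 1 + 3 = 1, attained at (-1, -1).

(-1, -1)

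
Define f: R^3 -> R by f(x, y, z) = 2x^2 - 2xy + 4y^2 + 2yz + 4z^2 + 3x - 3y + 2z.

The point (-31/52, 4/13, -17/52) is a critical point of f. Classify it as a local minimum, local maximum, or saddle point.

The Hessian is constant: H = [[4, -2, 0], [-2, 8, 2], [0, 2, 8]].
Leading principal minors: Δ₁ = 4, Δ₂ = 28, Δ₃ = 208.
All leading minors are positive, so H is positive definite: a local minimum.

local minimum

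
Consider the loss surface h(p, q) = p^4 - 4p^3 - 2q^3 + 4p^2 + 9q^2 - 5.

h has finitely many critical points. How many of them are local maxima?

h separates as a function of p plus a function of q, so ∇h=0 decouples.
∂h/∂p = 4p(p - 2)(p - 1) = 0 at p ∈ {0, 1, 2}; ∂h/∂q = -6q(q - 3) = 0 at q ∈ {0, 3}.
The Hessian is diagonal: diag(h_pp, h_qq). Second derivatives: h_pp(0)=8, h_pp(1)=-4, h_pp(2)=8; h_qq(0)=18, h_qq(3)=-18.
Local maxima occur where both diagonal entries negative: (1, 3). Count: 1.

1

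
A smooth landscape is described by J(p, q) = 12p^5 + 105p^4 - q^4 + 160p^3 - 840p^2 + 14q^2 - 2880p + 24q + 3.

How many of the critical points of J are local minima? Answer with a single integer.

J separates as a function of p plus a function of q, so ∇J=0 decouples.
∂J/∂p = 60(p - 2)(p + 2)(p + 3)(p + 4) = 0 at p ∈ {-4, -3, -2, 2}; ∂J/∂q = -4(q - 3)(q + 1)(q + 2) = 0 at q ∈ {-2, -1, 3}.
The Hessian is diagonal: diag(J_pp, J_qq). Second derivatives: J_pp(-4)=-720, J_pp(-3)=300, J_pp(-2)=-480, J_pp(2)=7200; J_qq(-2)=-20, J_qq(-1)=16, J_qq(3)=-80.
Local minima occur where both diagonal entries positive: (-3, -1), (2, -1). Count: 2.

2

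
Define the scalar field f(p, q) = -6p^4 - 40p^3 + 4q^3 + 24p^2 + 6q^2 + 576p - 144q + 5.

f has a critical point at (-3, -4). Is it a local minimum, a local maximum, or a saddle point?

The mixed partial ∂²f/∂p∂q is 0, so the Hessian at any point is diag(f_pp, f_qq) = diag(24(-3p^2 - 10p + 2), 12(2q + 1)).
At (-3, -4): H = diag(120, -84).
The eigenvalues have opposite signs, so H is indefinite: a saddle point.

saddle point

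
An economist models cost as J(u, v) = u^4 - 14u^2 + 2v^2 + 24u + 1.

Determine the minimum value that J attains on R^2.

-116

J(u,v) separates as P(u) + Q(v) + 1, so its minimum is min P + min Q + 1.
P'(u) = 4(u - 2)(u - 1)(u + 3) vanishes at u ∈ {-3, 1, 2}; Q'(v) = 4v vanishes at v ∈ {0}.
Local minima of P (where P''>0): P(-3)=-117, P(2)=8. Local minima of Q: Q(0)=0.
So the global minimum of J is P(-3) + Q(0) + 1 = -117 + 0 + 1 = -116, attained at (-3, 0).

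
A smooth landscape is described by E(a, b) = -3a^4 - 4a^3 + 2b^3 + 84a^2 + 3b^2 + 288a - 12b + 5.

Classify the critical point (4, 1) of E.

saddle point

The mixed partial ∂²E/∂a∂b is 0, so the Hessian at any point is diag(E_aa, E_bb) = diag(12(-3a^2 - 2a + 14), 6(2b + 1)).
At (4, 1): H = diag(-504, 18).
The eigenvalues have opposite signs, so H is indefinite: a saddle point.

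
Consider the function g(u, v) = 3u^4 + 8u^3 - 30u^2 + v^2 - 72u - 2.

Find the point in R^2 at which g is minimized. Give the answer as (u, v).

(2, 0)

g(u,v) separates as P(u) + Q(v) − 2, so its minimum is min P + min Q − 2.
P'(u) = 12(u - 2)(u + 1)(u + 3) vanishes at u ∈ {-3, -1, 2}; Q'(v) = 2v vanishes at v ∈ {0}.
Local minima of P (where P''>0): P(-3)=-27, P(2)=-152. Local minima of Q: Q(0)=0.
So the global minimum of g is P(2) + Q(0) − 2 = -152 + 0 − 2 = -154, attained at (2, 0).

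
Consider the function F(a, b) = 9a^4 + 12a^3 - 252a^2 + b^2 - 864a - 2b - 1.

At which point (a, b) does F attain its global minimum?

(4, 1)

F(a,b) separates as P(a) + Q(b) − 1, so its minimum is min P + min Q − 1.
P'(a) = 36(a - 4)(a + 2)(a + 3) vanishes at a ∈ {-3, -2, 4}; Q'(b) = 2b - 2 vanishes at b ∈ {1}.
Local minima of P (where P''>0): P(-3)=729, P(4)=-4416. Local minima of Q: Q(1)=-1.
So the global minimum of F is P(4) + Q(1) − 1 = -4416 − 1 − 1 = -4418, attained at (4, 1).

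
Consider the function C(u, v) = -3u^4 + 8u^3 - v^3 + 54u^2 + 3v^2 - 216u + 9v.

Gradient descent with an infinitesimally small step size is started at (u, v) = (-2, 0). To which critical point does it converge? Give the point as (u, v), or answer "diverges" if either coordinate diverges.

C is separable, so gradient descent decouples: u follows -∂C/∂u, v follows -∂C/∂v.
∂C/∂u = -12(u - 3)(u - 2)(u + 3); at u=-2 this is -240, so u increases.
∂C/∂v = -3(v - 3)(v + 1); at v=0 this is 9, so v decreases.
u converges to its nearest critical value 2 (a local min of the u-part); v converges to -1. The iterate converges to (2, -1).

(2, -1)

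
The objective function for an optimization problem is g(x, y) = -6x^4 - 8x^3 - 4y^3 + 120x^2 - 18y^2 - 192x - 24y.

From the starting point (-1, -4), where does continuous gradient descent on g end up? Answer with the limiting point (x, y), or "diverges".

(1, -2)

g is separable, so gradient descent decouples: x follows -∂g/∂x, y follows -∂g/∂y.
∂g/∂x = -24(x - 2)(x - 1)(x + 4); at x=-1 this is -432, so x increases.
∂g/∂y = -12(y + 1)(y + 2); at y=-4 this is -72, so y increases.
x converges to its nearest critical value 1 (a local min of the x-part); y converges to -2. The iterate converges to (1, -2).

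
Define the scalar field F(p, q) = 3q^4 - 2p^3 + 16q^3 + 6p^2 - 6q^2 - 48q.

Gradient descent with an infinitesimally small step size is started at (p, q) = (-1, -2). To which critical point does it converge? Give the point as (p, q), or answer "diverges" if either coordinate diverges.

(0, -4)

F is separable, so gradient descent decouples: p follows -∂F/∂p, q follows -∂F/∂q.
∂F/∂p = -6p(p - 2); at p=-1 this is -18, so p increases.
∂F/∂q = 12(q - 1)(q + 1)(q + 4); at q=-2 this is 72, so q decreases.
p converges to its nearest critical value 0 (a local min of the p-part); q converges to -4. The iterate converges to (0, -4).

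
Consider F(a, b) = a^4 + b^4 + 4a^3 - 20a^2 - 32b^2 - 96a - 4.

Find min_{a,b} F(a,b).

-539

F(a,b) separates as P(a) + Q(b) − 4, so its minimum is min P + min Q − 4.
P'(a) = 4(a - 3)(a + 2)(a + 4) vanishes at a ∈ {-4, -2, 3}; Q'(b) = 4b(b - 4)(b + 4) vanishes at b ∈ {-4, 0, 4}.
Local minima of P (where P''>0): P(-4)=64, P(3)=-279. Local minima of Q: Q(-4)=-256, Q(4)=-256.
So the global minimum of F is P(3) + Q(-4) − 4 = -279 − 256 − 4 = -539, attained at (3, -4).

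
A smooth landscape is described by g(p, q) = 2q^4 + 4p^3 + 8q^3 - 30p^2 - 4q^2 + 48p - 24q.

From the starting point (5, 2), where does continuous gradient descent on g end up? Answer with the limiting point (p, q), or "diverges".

(4, 1)

g is separable, so gradient descent decouples: p follows -∂g/∂p, q follows -∂g/∂q.
∂g/∂p = 12(p - 4)(p - 1); at p=5 this is 48, so p decreases.
∂g/∂q = 8(q - 1)(q + 1)(q + 3); at q=2 this is 120, so q decreases.
p converges to its nearest critical value 4 (a local min of the p-part); q converges to 1. The iterate converges to (4, 1).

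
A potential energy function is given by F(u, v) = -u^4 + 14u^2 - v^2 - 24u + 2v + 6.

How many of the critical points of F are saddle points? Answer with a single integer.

1

F separates as a function of u plus a function of v, so ∇F=0 decouples.
∂F/∂u = -4(u - 2)(u - 1)(u + 3) = 0 at u ∈ {-3, 1, 2}; ∂F/∂v = -2(v - 1) = 0 at v ∈ {1}.
The Hessian is diagonal: diag(F_uu, F_vv). Second derivatives: F_uu(-3)=-80, F_uu(1)=16, F_uu(2)=-20; F_vv(1)=-2.
Saddle points occur where the two diagonal entries have opposite signs: (1, 1). Count: 1.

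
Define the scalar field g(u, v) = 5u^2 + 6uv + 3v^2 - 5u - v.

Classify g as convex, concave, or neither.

g is quadratic, so its Hessian is the constant matrix H = [[10, 6], [6, 6]].
det(H) = 24, tr(H) = 16.
det(H) > 0 and tr(H) > 0, so H is positive definite everywhere: convex.

convex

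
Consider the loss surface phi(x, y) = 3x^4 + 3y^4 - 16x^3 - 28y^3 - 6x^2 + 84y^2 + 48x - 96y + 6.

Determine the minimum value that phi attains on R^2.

-218

phi(x,y) separates as P(x) + Q(y) + 6, so its minimum is min P + min Q + 6.
P'(x) = 12(x - 4)(x - 1)(x + 1) vanishes at x ∈ {-1, 1, 4}; Q'(y) = 12(y - 4)(y - 2)(y - 1) vanishes at y ∈ {1, 2, 4}.
Local minima of P (where P''>0): P(-1)=-35, P(4)=-160. Local minima of Q: Q(1)=-37, Q(4)=-64.
So the global minimum of phi is P(4) + Q(4) + 6 = -160 − 64 + 6 = -218, attained at (4, 4).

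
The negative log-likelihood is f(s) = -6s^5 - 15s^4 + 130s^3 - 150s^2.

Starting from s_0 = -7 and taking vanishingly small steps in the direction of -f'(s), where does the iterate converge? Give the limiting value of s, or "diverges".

f'(s) = -30s(s - 2)(s - 1)(s + 5), so f'(-7) = -30240.
Gradient descent moves in the -f' direction, i.e. s is increasing.
The nearest critical point in that direction is s = -5, where f'' = 6300 > 0 (a local minimum). The iterate converges there.

-5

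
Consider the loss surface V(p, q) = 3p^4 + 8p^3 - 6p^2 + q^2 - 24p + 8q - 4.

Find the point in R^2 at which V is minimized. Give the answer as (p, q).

(1, -4)

V(p,q) separates as A(p) + B(q) − 4, so its minimum is min A + min B − 4.
A'(p) = 12(p - 1)(p + 1)(p + 2) vanishes at p ∈ {-2, -1, 1}; B'(q) = 2q + 8 vanishes at q ∈ {-4}.
Local minima of A (where A''>0): A(-2)=8, A(1)=-19. Local minima of B: B(-4)=-16.
So the global minimum of V is A(1) + B(-4) − 4 = -19 − 16 − 4 = -39, attained at (1, -4).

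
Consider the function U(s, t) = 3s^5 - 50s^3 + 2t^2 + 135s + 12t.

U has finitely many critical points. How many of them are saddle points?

2

U separates as a function of s plus a function of t, so ∇U=0 decouples.
∂U/∂s = 15(s - 3)(s - 1)(s + 1)(s + 3) = 0 at s ∈ {-3, -1, 1, 3}; ∂U/∂t = 4(t + 3) = 0 at t ∈ {-3}.
The Hessian is diagonal: diag(U_ss, U_tt). Second derivatives: U_ss(-3)=-720, U_ss(-1)=240, U_ss(1)=-240, U_ss(3)=720; U_tt(-3)=4.
Saddle points occur where the two diagonal entries have opposite signs: (-3, -3), (1, -3). Count: 2.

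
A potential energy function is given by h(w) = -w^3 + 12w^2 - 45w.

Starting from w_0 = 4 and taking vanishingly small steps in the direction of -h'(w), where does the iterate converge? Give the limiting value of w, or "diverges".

3

h'(w) = -3(w - 5)(w - 3), so h'(4) = 3.
Gradient descent moves in the -h' direction, i.e. w is decreasing.
The nearest critical point in that direction is w = 3, where h'' = 6 > 0 (a local minimum). The iterate converges there.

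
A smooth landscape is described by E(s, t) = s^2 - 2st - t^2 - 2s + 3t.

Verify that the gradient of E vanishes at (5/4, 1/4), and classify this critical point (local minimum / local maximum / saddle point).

∇E = (2s - 2t - 2, -2s - 2t + 3); substituting (5/4, 1/4) gives ∇E = (0, 0), so (5/4, 1/4) is indeed a critical point.
The Hessian of E is constant: H = [[2, -2], [-2, -2]].
det(H) = 2·(-2) − (-2)² = -8.
Since det(H) < 0, H is indefinite and the critical point is a saddle point.

saddle point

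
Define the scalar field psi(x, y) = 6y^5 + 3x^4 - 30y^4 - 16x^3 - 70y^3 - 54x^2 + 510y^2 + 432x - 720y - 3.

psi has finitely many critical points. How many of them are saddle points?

psi separates as a function of x plus a function of y, so ∇psi=0 decouples.
∂psi/∂x = 12(x - 4)(x - 3)(x + 3) = 0 at x ∈ {-3, 3, 4}; ∂psi/∂y = 30(y - 4)(y - 2)(y - 1)(y + 3) = 0 at y ∈ {-3, 1, 2, 4}.
The Hessian is diagonal: diag(psi_xx, psi_yy). Second derivatives: psi_xx(-3)=504, psi_xx(3)=-72, psi_xx(4)=84; psi_yy(-3)=-4200, psi_yy(1)=360, psi_yy(2)=-300, psi_yy(4)=1260.
Saddle points occur where the two diagonal entries have opposite signs: (-3, -3), (-3, 2), (3, 1), (3, 4), (4, -3), (4, 2). Count: 6.

6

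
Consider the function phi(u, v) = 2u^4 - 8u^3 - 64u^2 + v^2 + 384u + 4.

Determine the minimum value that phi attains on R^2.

-1532

phi(u,v) separates as P(u) + Q(v) + 4, so its minimum is min P + min Q + 4.
P'(u) = 8(u - 4)(u - 3)(u + 4) vanishes at u ∈ {-4, 3, 4}; Q'(v) = 2v vanishes at v ∈ {0}.
Local minima of P (where P''>0): P(-4)=-1536, P(4)=512. Local minima of Q: Q(0)=0.
So the global minimum of phi is P(-4) + Q(0) + 4 = -1536 + 0 + 4 = -1532, attained at (-4, 0).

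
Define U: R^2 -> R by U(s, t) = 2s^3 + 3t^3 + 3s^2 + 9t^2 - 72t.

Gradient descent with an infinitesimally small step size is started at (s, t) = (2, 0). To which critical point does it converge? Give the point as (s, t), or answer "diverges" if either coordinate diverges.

U is separable, so gradient descent decouples: s follows -∂U/∂s, t follows -∂U/∂t.
∂U/∂s = 6s(s + 1); at s=2 this is 36, so s decreases.
∂U/∂t = 9(t - 2)(t + 4); at t=0 this is -72, so t increases.
s converges to its nearest critical value 0 (a local min of the s-part); t converges to 2. The iterate converges to (0, 2).

(0, 2)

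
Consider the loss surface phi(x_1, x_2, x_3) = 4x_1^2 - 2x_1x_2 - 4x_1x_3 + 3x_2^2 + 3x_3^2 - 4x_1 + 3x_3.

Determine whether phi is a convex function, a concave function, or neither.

convex

phi is quadratic, so its Hessian is the constant matrix H = [[8, -2, -4], [-2, 6, 0], [-4, 0, 6]].
Leading principal minors: 8, 44, 168.
All positive ⇒ H ≻ 0 ⇒ convex.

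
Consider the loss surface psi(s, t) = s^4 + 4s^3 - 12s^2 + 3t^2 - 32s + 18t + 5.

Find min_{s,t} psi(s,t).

psi(s,t) separates as P(s) + Q(t) + 5, so its minimum is min P + min Q + 5.
P'(s) = 4(s - 2)(s + 1)(s + 4) vanishes at s ∈ {-4, -1, 2}; Q'(t) = 6(t + 3) vanishes at t ∈ {-3}.
Local minima of P (where P''>0): P(-4)=-64, P(2)=-64. Local minima of Q: Q(-3)=-27.
So the global minimum of psi is P(-4) + Q(-3) + 5 = -64 − 27 + 5 = -86, attained at (-4, -3).

-86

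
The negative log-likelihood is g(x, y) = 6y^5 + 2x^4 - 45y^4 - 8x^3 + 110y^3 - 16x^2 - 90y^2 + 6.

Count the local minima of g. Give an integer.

g separates as a function of x plus a function of y, so ∇g=0 decouples.
∂g/∂x = 8x(x - 4)(x + 1) = 0 at x ∈ {-1, 0, 4}; ∂g/∂y = 30y(y - 3)(y - 2)(y - 1) = 0 at y ∈ {0, 1, 2, 3}.
The Hessian is diagonal: diag(g_xx, g_yy). Second derivatives: g_xx(-1)=40, g_xx(0)=-32, g_xx(4)=160; g_yy(0)=-180, g_yy(1)=60, g_yy(2)=-60, g_yy(3)=180.
Local minima occur where both diagonal entries positive: (-1, 1), (-1, 3), (4, 1), (4, 3). Count: 4.

4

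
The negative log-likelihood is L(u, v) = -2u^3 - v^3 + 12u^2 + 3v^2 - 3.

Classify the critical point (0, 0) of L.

local minimum

The mixed partial ∂²L/∂u∂v is 0, so the Hessian at any point is diag(L_uu, L_vv) = diag(12(-u + 2), 6(-v + 1)).
At (0, 0): H = diag(24, 6).
Both eigenvalues are positive, so H is positive definite: a local minimum.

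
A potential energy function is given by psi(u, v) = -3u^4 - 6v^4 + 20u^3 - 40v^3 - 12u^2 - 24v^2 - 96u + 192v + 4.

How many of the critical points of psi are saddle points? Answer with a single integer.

psi separates as a function of u plus a function of v, so ∇psi=0 decouples.
∂psi/∂u = -12(u - 4)(u - 2)(u + 1) = 0 at u ∈ {-1, 2, 4}; ∂psi/∂v = -24(v - 1)(v + 2)(v + 4) = 0 at v ∈ {-4, -2, 1}.
The Hessian is diagonal: diag(psi_uu, psi_vv). Second derivatives: psi_uu(-1)=-180, psi_uu(2)=72, psi_uu(4)=-120; psi_vv(-4)=-240, psi_vv(-2)=144, psi_vv(1)=-360.
Saddle points occur where the two diagonal entries have opposite signs: (-1, -2), (2, -4), (2, 1), (4, -2). Count: 4.

4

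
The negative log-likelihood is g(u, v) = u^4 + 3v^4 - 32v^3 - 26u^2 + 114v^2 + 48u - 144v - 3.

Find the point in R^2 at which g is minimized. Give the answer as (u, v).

(-4, 1)

g(u,v) separates as P(u) + Q(v) − 3, so its minimum is min P + min Q − 3.
P'(u) = 4(u - 3)(u - 1)(u + 4) vanishes at u ∈ {-4, 1, 3}; Q'(v) = 12(v - 4)(v - 3)(v - 1) vanishes at v ∈ {1, 3, 4}.
Local minima of P (where P''>0): P(-4)=-352, P(3)=-9. Local minima of Q: Q(1)=-59, Q(4)=-32.
So the global minimum of g is P(-4) + Q(1) − 3 = -352 − 59 − 3 = -414, attained at (-4, 1).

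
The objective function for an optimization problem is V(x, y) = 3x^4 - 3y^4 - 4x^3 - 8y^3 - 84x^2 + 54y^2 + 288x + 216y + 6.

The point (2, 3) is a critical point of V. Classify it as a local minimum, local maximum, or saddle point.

local maximum

The mixed partial ∂²V/∂x∂y is 0, so the Hessian at any point is diag(V_xx, V_yy) = diag(12(3x^2 - 2x - 14), 12(-3y^2 - 4y + 9)).
At (2, 3): H = diag(-72, -360).
Both eigenvalues are negative, so H is negative definite: a local maximum.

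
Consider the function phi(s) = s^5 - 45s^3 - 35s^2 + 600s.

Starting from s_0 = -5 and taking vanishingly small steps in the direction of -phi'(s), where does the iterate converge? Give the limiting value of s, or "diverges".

diverges

phi'(s) = 5(s - 5)(s - 2)(s + 3)(s + 4), so phi'(-5) = 700.
Gradient descent moves in the -phi' direction, i.e. s is decreasing.
There is no critical point below s=-5, and phi' keeps the same sign, so the iterate runs off to −∞.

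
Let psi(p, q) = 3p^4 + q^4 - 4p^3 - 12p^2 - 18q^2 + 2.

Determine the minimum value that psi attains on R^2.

psi(p,q) separates as A(p) + B(q) + 2, so its minimum is min A + min B + 2.
A'(p) = 12p(p - 2)(p + 1) vanishes at p ∈ {-1, 0, 2}; B'(q) = 4q(q - 3)(q + 3) vanishes at q ∈ {-3, 0, 3}.
Local minima of A (where A''>0): A(-1)=-5, A(2)=-32. Local minima of B: B(-3)=-81, B(3)=-81.
So the global minimum of psi is A(2) + B(-3) + 2 = -32 − 81 + 2 = -111, attained at (2, -3).

-111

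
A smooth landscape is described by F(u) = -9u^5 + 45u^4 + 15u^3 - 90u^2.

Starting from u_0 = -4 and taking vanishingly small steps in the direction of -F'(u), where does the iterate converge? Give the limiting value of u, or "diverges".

F'(u) = -45u(u - 4)(u - 1)(u + 1), so F'(-4) = -21600.
Gradient descent moves in the -F' direction, i.e. u is increasing.
The nearest critical point in that direction is u = -1, where F'' = 450 > 0 (a local minimum). The iterate converges there.

-1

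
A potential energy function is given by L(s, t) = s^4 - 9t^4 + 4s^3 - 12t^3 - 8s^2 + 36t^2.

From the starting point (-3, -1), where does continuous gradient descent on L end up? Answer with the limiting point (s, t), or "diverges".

(-4, 0)

L is separable, so gradient descent decouples: s follows -∂L/∂s, t follows -∂L/∂t.
∂L/∂s = 4s(s - 1)(s + 4); at s=-3 this is 48, so s decreases.
∂L/∂t = -36t(t - 1)(t + 2); at t=-1 this is -72, so t increases.
s converges to its nearest critical value -4 (a local min of the s-part); t converges to 0. The iterate converges to (-4, 0).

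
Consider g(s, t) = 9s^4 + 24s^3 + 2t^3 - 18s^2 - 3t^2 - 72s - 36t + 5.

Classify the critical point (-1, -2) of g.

The mixed partial ∂²g/∂s∂t is 0, so the Hessian at any point is diag(g_ss, g_tt) = diag(36(3s^2 + 4s - 1), 6(2t - 1)).
At (-1, -2): H = diag(-72, -30).
Both eigenvalues are negative, so H is negative definite: a local maximum.

local maximum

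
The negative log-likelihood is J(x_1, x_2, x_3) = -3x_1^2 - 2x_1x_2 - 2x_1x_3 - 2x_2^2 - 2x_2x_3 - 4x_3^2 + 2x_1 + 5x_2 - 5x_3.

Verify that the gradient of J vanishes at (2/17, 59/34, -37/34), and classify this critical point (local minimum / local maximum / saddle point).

local maximum

∇J = (-6x_1 - 2x_2 - 2x_3 + 2, -2x_1 - 4x_2 - 2x_3 + 5, -2x_1 - 2x_2 - 8x_3 - 5); substituting (2/17, 59/34, -37/34) gives ∇J = (0, 0, 0), so (2/17, 59/34, -37/34) is indeed a critical point.
The Hessian is constant: H = [[-6, -2, -2], [-2, -4, -2], [-2, -2, -8]].
Leading principal minors: Δ₁ = -6, Δ₂ = 20, Δ₃ = -136.
The minors alternate sign starting negative (−, +, −), so H is negative definite: a local maximum.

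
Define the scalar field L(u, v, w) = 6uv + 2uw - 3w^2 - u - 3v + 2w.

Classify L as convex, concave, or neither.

L is quadratic, so its Hessian is the constant matrix H = [[0, 6, 2], [6, 0, 0], [2, 0, -6]].
Leading principal minors: 0, -36, 216.
Neither pattern holds ⇒ H is indefinite ⇒ neither convex nor concave.

neither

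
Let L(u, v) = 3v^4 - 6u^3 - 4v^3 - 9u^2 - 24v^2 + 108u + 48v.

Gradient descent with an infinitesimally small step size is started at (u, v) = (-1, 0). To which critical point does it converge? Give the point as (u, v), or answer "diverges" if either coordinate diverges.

(-3, -2)

L is separable, so gradient descent decouples: u follows -∂L/∂u, v follows -∂L/∂v.
∂L/∂u = -18(u - 2)(u + 3); at u=-1 this is 108, so u decreases.
∂L/∂v = 12(v - 2)(v - 1)(v + 2); at v=0 this is 48, so v decreases.
u converges to its nearest critical value -3 (a local min of the u-part); v converges to -2. The iterate converges to (-3, -2).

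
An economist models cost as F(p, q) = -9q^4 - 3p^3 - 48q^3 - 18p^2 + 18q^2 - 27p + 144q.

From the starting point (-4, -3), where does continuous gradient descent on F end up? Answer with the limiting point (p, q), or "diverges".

(-3, -1)

F is separable, so gradient descent decouples: p follows -∂F/∂p, q follows -∂F/∂q.
∂F/∂p = -9(p + 1)(p + 3); at p=-4 this is -27, so p increases.
∂F/∂q = -36(q - 1)(q + 1)(q + 4); at q=-3 this is -288, so q increases.
p converges to its nearest critical value -3 (a local min of the p-part); q converges to -1. The iterate converges to (-3, -1).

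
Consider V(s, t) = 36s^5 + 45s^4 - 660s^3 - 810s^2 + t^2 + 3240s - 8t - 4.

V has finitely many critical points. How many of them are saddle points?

V separates as a function of s plus a function of t, so ∇V=0 decouples.
∂V/∂s = 180(s - 3)(s - 1)(s + 2)(s + 3) = 0 at s ∈ {-3, -2, 1, 3}; ∂V/∂t = 2(t - 4) = 0 at t ∈ {4}.
The Hessian is diagonal: diag(V_ss, V_tt). Second derivatives: V_ss(-3)=-4320, V_ss(-2)=2700, V_ss(1)=-4320, V_ss(3)=10800; V_tt(4)=2.
Saddle points occur where the two diagonal entries have opposite signs: (-3, 4), (1, 4). Count: 2.

2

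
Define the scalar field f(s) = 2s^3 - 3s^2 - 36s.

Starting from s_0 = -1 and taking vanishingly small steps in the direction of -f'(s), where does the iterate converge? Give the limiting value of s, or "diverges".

3

f'(s) = 6(s - 3)(s + 2), so f'(-1) = -24.
Gradient descent moves in the -f' direction, i.e. s is increasing.
The nearest critical point in that direction is s = 3, where f'' = 30 > 0 (a local minimum). The iterate converges there.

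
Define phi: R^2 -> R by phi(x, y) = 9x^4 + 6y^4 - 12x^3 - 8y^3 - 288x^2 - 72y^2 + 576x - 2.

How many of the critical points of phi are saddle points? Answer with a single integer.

4

phi separates as a function of x plus a function of y, so ∇phi=0 decouples.
∂phi/∂x = 36(x - 4)(x - 1)(x + 4) = 0 at x ∈ {-4, 1, 4}; ∂phi/∂y = 24y(y - 3)(y + 2) = 0 at y ∈ {-2, 0, 3}.
The Hessian is diagonal: diag(phi_xx, phi_yy). Second derivatives: phi_xx(-4)=1440, phi_xx(1)=-540, phi_xx(4)=864; phi_yy(-2)=240, phi_yy(0)=-144, phi_yy(3)=360.
Saddle points occur where the two diagonal entries have opposite signs: (-4, 0), (1, -2), (1, 3), (4, 0). Count: 4.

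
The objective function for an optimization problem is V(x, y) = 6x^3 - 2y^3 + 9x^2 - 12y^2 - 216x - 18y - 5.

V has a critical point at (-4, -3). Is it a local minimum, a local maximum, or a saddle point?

saddle point

The mixed partial ∂²V/∂x∂y is 0, so the Hessian at any point is diag(V_xx, V_yy) = diag(18(2x + 1), -12(y + 2)).
At (-4, -3): H = diag(-126, 12).
The eigenvalues have opposite signs, so H is indefinite: a saddle point.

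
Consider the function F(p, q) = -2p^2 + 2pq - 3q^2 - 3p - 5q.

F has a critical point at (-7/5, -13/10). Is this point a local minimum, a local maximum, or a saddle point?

local maximum

The Hessian of F is constant: H = [[-4, 2], [2, -6]].
det(H) = (-4)·(-6) − 2² = 20.
det(H) > 0 and tr(H) = -10 < 0, so H is negative definite and the point is a local maximum.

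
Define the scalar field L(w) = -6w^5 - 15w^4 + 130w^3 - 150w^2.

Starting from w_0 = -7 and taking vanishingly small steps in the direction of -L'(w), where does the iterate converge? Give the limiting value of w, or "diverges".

-5

L'(w) = -30w(w - 2)(w - 1)(w + 5), so L'(-7) = -30240.
Gradient descent moves in the -L' direction, i.e. w is increasing.
The nearest critical point in that direction is w = -5, where L'' = 6300 > 0 (a local minimum). The iterate converges there.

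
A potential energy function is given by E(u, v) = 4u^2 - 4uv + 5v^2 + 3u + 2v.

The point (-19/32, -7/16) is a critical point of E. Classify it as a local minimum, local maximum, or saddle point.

The Hessian of E is constant: H = [[8, -4], [-4, 10]].
det(H) = 8·10 − (-4)² = 64.
det(H) > 0 and tr(H) = 18 > 0, so H is positive definite and the point is a local minimum.

local minimum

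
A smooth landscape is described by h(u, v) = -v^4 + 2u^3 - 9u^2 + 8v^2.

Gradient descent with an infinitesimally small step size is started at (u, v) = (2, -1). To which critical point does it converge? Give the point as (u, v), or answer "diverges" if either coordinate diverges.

h is separable, so gradient descent decouples: u follows -∂h/∂u, v follows -∂h/∂v.
∂h/∂u = 6u(u - 3); at u=2 this is -12, so u increases.
∂h/∂v = -4v(v - 2)(v + 2); at v=-1 this is -12, so v increases.
u converges to its nearest critical value 3 (a local min of the u-part); v converges to 0. The iterate converges to (3, 0).

(3, 0)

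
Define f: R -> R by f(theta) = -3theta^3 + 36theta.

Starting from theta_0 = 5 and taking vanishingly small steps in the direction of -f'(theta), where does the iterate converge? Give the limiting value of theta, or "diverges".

f'(theta) = -9(theta - 2)(theta + 2), so f'(5) = -189.
Gradient descent moves in the -f' direction, i.e. theta is increasing.
There is no critical point above theta=5, and f' keeps the same sign, so the iterate runs off to +∞.

diverges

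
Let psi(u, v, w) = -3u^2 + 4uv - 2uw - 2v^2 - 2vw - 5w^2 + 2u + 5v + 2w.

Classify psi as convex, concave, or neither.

psi is quadratic, so its Hessian is the constant matrix H = [[-6, 4, -2], [4, -4, -2], [-2, -2, -10]].
Leading principal minors: -6, 8, -8.
Signs alternate −, +, − ⇒ H ≺ 0 ⇒ concave.

concave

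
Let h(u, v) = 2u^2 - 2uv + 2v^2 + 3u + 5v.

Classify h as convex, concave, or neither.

convex

h is quadratic, so its Hessian is the constant matrix H = [[4, -2], [-2, 4]].
det(H) = 12, tr(H) = 8.
det(H) > 0 and tr(H) > 0, so H is positive definite everywhere: convex.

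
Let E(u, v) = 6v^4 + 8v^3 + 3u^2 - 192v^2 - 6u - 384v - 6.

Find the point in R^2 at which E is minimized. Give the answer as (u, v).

E(u,v) separates as P(u) + Q(v) − 6, so its minimum is min P + min Q − 6.
P'(u) = 6u - 6 vanishes at u ∈ {1}; Q'(v) = 24(v - 4)(v + 1)(v + 4) vanishes at v ∈ {-4, -1, 4}.
Local minima of P (where P''>0): P(1)=-3. Local minima of Q: Q(-4)=-512, Q(4)=-2560.
So the global minimum of E is P(1) + Q(4) − 6 = -3 − 2560 − 6 = -2569, attained at (1, 4).

(1, 4)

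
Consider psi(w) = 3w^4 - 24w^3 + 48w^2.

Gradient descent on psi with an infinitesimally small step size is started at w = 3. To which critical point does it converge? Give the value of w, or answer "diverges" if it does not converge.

4

psi'(w) = 12w(w - 4)(w - 2), so psi'(3) = -36.
Gradient descent moves in the -psi' direction, i.e. w is increasing.
The nearest critical point in that direction is w = 4, where psi'' = 96 > 0 (a local minimum). The iterate converges there.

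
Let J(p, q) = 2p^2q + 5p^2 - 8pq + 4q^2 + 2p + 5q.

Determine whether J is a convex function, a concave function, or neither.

The term 2p^2q is cubic, so the Hessian is not constant.
∂²J/∂p² = 4q + 10, which takes both signs as q varies (negative for sufficiently negative q). A diagonal entry of the Hessian changing sign means the Hessian is neither positive- nor negative-semidefinite on all of R^2.

neither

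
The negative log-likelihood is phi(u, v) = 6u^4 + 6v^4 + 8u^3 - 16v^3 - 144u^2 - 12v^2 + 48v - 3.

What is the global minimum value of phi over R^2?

-1321

phi(u,v) separates as P(u) + Q(v) − 3, so its minimum is min P + min Q − 3.
P'(u) = 24u(u - 3)(u + 4) vanishes at u ∈ {-4, 0, 3}; Q'(v) = 24(v - 2)(v - 1)(v + 1) vanishes at v ∈ {-1, 1, 2}.
Local minima of P (where P''>0): P(-4)=-1280, P(3)=-594. Local minima of Q: Q(-1)=-38, Q(2)=16.
So the global minimum of phi is P(-4) + Q(-1) − 3 = -1280 − 38 − 3 = -1321, attained at (-4, -1).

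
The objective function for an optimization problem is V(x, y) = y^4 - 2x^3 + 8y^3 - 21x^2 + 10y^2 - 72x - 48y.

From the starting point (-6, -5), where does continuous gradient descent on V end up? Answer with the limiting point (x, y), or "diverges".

(-4, -4)

V is separable, so gradient descent decouples: x follows -∂V/∂x, y follows -∂V/∂y.
∂V/∂x = -6(x + 3)(x + 4); at x=-6 this is -36, so x increases.
∂V/∂y = 4(y - 1)(y + 3)(y + 4); at y=-5 this is -48, so y increases.
x converges to its nearest critical value -4 (a local min of the x-part); y converges to -4. The iterate converges to (-4, -4).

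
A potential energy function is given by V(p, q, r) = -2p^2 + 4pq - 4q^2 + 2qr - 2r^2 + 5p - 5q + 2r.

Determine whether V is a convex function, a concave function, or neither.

V is quadratic, so its Hessian is the constant matrix H = [[-4, 4, 0], [4, -8, 2], [0, 2, -4]].
Leading principal minors: -4, 16, -48.
Signs alternate −, +, − ⇒ H ≺ 0 ⇒ concave.

concave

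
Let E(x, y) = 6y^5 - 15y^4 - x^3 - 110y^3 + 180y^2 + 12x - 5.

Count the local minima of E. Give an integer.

E separates as a function of x plus a function of y, so ∇E=0 decouples.
∂E/∂x = -3(x - 2)(x + 2) = 0 at x ∈ {-2, 2}; ∂E/∂y = 30y(y - 4)(y - 1)(y + 3) = 0 at y ∈ {-3, 0, 1, 4}.
The Hessian is diagonal: diag(E_xx, E_yy). Second derivatives: E_xx(-2)=12, E_xx(2)=-12; E_yy(-3)=-2520, E_yy(0)=360, E_yy(1)=-360, E_yy(4)=2520.
Local minima occur where both diagonal entries positive: (-2, 0), (-2, 4). Count: 2.

2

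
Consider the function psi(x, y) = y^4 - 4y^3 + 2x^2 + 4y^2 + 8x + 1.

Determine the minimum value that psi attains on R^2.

psi(x,y) separates as P(x) + Q(y) + 1, so its minimum is min P + min Q + 1.
P'(x) = 4x + 8 vanishes at x ∈ {-2}; Q'(y) = 4y(y - 2)(y - 1) vanishes at y ∈ {0, 1, 2}.
Local minima of P (where P''>0): P(-2)=-8. Local minima of Q: Q(0)=0, Q(2)=0.
So the global minimum of psi is P(-2) + Q(0) + 1 = -8 + 0 + 1 = -7, attained at (-2, 0).

-7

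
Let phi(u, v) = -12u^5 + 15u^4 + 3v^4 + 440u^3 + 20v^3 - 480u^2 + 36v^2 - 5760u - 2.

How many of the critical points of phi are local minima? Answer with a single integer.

4

phi separates as a function of u plus a function of v, so ∇phi=0 decouples.
∂phi/∂u = -60(u - 4)(u - 3)(u + 2)(u + 4) = 0 at u ∈ {-4, -2, 3, 4}; ∂phi/∂v = 12v(v + 2)(v + 3) = 0 at v ∈ {-3, -2, 0}.
The Hessian is diagonal: diag(phi_uu, phi_vv). Second derivatives: phi_uu(-4)=6720, phi_uu(-2)=-3600, phi_uu(3)=2100, phi_uu(4)=-2880; phi_vv(-3)=36, phi_vv(-2)=-24, phi_vv(0)=72.
Local minima occur where both diagonal entries positive: (-4, -3), (-4, 0), (3, -3), (3, 0). Count: 4.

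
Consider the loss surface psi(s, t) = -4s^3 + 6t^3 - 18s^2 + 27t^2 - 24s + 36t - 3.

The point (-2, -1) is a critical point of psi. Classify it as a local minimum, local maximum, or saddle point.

The mixed partial ∂²psi/∂s∂t is 0, so the Hessian at any point is diag(psi_ss, psi_tt) = diag(-12(2s + 3), 18(2t + 3)).
At (-2, -1): H = diag(12, 18).
Both eigenvalues are positive, so H is positive definite: a local minimum.

local minimum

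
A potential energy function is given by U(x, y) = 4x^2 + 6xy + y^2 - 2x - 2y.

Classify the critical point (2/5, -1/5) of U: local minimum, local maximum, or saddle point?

The Hessian of U is constant: H = [[8, 6], [6, 2]].
det(H) = 8·2 − 6² = -20.
Since det(H) < 0, H is indefinite and the critical point is a saddle point.

saddle point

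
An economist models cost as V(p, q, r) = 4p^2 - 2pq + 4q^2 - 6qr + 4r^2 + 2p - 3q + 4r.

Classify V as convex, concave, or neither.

V is quadratic, so its Hessian is the constant matrix H = [[8, -2, 0], [-2, 8, -6], [0, -6, 8]].
Leading principal minors: 8, 60, 192.
All positive ⇒ H ≻ 0 ⇒ convex.

convex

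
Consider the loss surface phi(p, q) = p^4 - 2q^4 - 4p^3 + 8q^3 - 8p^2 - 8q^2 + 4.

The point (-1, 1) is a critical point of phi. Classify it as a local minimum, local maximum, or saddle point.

The mixed partial ∂²phi/∂p∂q is 0, so the Hessian at any point is diag(phi_pp, phi_qq) = diag(4(3p^2 - 6p - 4), 8(-3q^2 + 6q - 2)).
At (-1, 1): H = diag(20, 8).
Both eigenvalues are positive, so H is positive definite: a local minimum.

local minimum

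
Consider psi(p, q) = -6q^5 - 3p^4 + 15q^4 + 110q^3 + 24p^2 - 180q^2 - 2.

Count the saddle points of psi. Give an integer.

6

psi separates as a function of p plus a function of q, so ∇psi=0 decouples.
∂psi/∂p = -12p(p - 2)(p + 2) = 0 at p ∈ {-2, 0, 2}; ∂psi/∂q = -30q(q - 4)(q - 1)(q + 3) = 0 at q ∈ {-3, 0, 1, 4}.
The Hessian is diagonal: diag(psi_pp, psi_qq). Second derivatives: psi_pp(-2)=-96, psi_pp(0)=48, psi_pp(2)=-96; psi_qq(-3)=2520, psi_qq(0)=-360, psi_qq(1)=360, psi_qq(4)=-2520.
Saddle points occur where the two diagonal entries have opposite signs: (-2, -3), (-2, 1), (0, 0), (0, 4), (2, -3), (2, 1). Count: 6.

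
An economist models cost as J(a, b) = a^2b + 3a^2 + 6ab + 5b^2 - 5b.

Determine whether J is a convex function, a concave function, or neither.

neither

The term a^2b is cubic, so the Hessian is not constant.
∂²J/∂a² = 2b + 6, which takes both signs as b varies (negative for sufficiently negative b). A diagonal entry of the Hessian changing sign means the Hessian is neither positive- nor negative-semidefinite on all of R^2.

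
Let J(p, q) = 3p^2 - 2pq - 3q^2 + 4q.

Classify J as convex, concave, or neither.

neither

J is quadratic, so its Hessian is the constant matrix H = [[6, -2], [-2, -6]].
det(H) = -40, tr(H) = 0.
det(H) < 0, so H is indefinite: neither convex nor concave.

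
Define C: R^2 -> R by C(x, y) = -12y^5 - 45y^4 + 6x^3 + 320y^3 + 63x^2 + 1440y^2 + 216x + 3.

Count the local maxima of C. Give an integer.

C separates as a function of x plus a function of y, so ∇C=0 decouples.
∂C/∂x = 18(x + 3)(x + 4) = 0 at x ∈ {-4, -3}; ∂C/∂y = -60y(y - 4)(y + 3)(y + 4) = 0 at y ∈ {-4, -3, 0, 4}.
The Hessian is diagonal: diag(C_xx, C_yy). Second derivatives: C_xx(-4)=-18, C_xx(-3)=18; C_yy(-4)=1920, C_yy(-3)=-1260, C_yy(0)=2880, C_yy(4)=-13440.
Local maxima occur where both diagonal entries negative: (-4, -3), (-4, 4). Count: 2.

2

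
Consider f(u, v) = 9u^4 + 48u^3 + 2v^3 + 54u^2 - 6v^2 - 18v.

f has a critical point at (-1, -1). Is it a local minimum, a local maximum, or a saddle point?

The mixed partial ∂²f/∂u∂v is 0, so the Hessian at any point is diag(f_uu, f_vv) = diag(36(3u^2 + 8u + 3), 12(v - 1)).
At (-1, -1): H = diag(-72, -24).
Both eigenvalues are negative, so H is negative definite: a local maximum.

local maximum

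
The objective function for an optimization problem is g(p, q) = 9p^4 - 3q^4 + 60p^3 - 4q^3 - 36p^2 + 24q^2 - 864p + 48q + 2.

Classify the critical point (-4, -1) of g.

The mixed partial ∂²g/∂p∂q is 0, so the Hessian at any point is diag(g_pp, g_qq) = diag(36(3p^2 + 10p - 2), 12(-3q^2 - 2q + 4)).
At (-4, -1): H = diag(216, 36).
Both eigenvalues are positive, so H is positive definite: a local minimum.

local minimum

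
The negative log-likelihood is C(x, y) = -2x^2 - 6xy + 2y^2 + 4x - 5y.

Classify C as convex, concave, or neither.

C is quadratic, so its Hessian is the constant matrix H = [[-4, -6], [-6, 4]].
det(H) = -52, tr(H) = 0.
det(H) < 0, so H is indefinite: neither convex nor concave.

neither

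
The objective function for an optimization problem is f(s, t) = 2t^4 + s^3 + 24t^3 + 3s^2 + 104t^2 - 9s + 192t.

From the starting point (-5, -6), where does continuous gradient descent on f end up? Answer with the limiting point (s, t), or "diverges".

diverges

f is separable, so gradient descent decouples: s follows -∂f/∂s, t follows -∂f/∂t.
∂f/∂s = 3(s - 1)(s + 3); at s=-5 this is 36, so s decreases.
∂f/∂t = 8(t + 2)(t + 3)(t + 4); at t=-6 this is -192, so t increases.
The s-coordinate has no critical point in that direction and runs off to infinity.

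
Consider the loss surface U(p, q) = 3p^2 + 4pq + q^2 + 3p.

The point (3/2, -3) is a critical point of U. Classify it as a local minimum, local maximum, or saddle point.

The Hessian of U is constant: H = [[6, 4], [4, 2]].
det(H) = 6·2 − 4² = -4.
Since det(H) < 0, H is indefinite and the critical point is a saddle point.

saddle point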